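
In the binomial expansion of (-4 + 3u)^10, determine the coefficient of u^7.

-16796160

The general term is C(10,j)·(-4)^j·(3u)^(10-j); the u^7 term has j = 3.
C(10,3) = 120.
Coefficient = C(10,3) · (-4)^3 · 3^7 = 120 · (-64) · 2187 = -16796160.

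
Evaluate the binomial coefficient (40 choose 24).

C(40,24) = C(40,16) by symmetry.
C(40,16) = (40·39·38·37·36·35·34·33·32·31·30·29·28·27·26·25) / 16! = 1315041316842168115200000 / 20922789888000 = 62852101650.

62852101650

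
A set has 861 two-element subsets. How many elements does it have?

42

n(n−1)/2 = 861 ⇒ n(n−1) = 1722. Since 42·41 = 1722, n = 42.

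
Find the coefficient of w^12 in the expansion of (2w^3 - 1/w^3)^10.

-15360

General term: C(10,j)·(2w^3)^j·(-1/w^3)^(10-j), with w-exponent 3j − 3(10−j) = 6j − 30.
Set 6j − 30 = 12: j = 7.
C(10,7) = 120; 2^7 = 128; (-1)^3 = -1.
Coefficient = 120 · 128 · (-1) = -15360.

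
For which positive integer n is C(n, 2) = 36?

9

n(n−1)/2 = 36 ⇒ n(n−1) = 72. Since 9·8 = 72, n = 9.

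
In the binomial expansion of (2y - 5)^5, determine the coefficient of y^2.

-5000

The general term is C(5,j)·(2y)^j·(-5)^(5-j); the y^2 term has j = 2.
C(5,2) = 10.
Coefficient = C(5,2) · 2^2 · (-5)^3 = 10 · 4 · (-125) = -5000.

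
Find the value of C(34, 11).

C(34,11) = (34·33·32·31·30·29·28·27·26·25·24) / 11! = 11420107066368000 / 39916800 = 286097760.

286097760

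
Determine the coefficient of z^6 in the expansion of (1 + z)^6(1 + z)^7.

1716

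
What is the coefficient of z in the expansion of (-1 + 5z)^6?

-30

The general term is C(6,j)·(-1)^j·(5z)^(6-j); the z^1 term has j = 5.
C(6,5) = 6.
Coefficient = C(6,5) · (-1)^5 · 5^1 = 6 · (-1) · 5 = -30.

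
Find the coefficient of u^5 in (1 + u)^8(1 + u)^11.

11628

Coefficient of u^5 = Σ_{j} C(8,j)·C(11,5-j) for j from 0 to 5.
= 462 + 2640 + 4620 + 3080 + 770 + 56 = 11628.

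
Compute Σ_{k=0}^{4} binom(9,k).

1 + 9 + 36 + 84 + 126 = 256.

256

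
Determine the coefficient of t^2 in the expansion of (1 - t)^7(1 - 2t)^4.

101

Coefficient of t^2 = Σ_{j} C(7,j)·(-1)^j·C(4,2-j)·(-2)^(2-j) for j from 0 to 2.
= 24 + 56 + 21 = 101.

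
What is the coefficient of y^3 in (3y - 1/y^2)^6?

-1458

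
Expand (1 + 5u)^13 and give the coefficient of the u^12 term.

3173828125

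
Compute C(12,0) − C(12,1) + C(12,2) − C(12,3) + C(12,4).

The partial alternating sum Σ_{k=0}^{4} (−1)^k C(12,k) = (−1)^4 C(11,4) = 330.

330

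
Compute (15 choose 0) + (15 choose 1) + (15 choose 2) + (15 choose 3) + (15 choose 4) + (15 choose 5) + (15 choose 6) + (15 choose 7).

16384

1 + 15 + 105 + 455 + 1365 + 3003 + 5005 + 6435 = 16384.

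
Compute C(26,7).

657800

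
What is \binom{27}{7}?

888030

C(27,7) = (27·26·25·24·23·22·21) / 7! = 4475671200 / 5040 = 888030.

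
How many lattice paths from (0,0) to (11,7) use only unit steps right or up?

Each path is a sequence of 18 steps with 11 rights: C(18,11) = 31824.

31824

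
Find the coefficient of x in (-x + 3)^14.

The general term is C(14,j)·(-x)^j·(3)^(14-j); the x^1 term has j = 1.
C(14,1) = 14.
Coefficient = C(14,1) · (-1)^1 · 3^13 = 14 · (-1) · 1594323 = -22320522.

-22320522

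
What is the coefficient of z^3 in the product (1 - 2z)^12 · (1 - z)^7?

-4147

Coefficient of z^3 = Σ_{j} C(12,j)·(-2)^j·C(7,3-j)·(-1)^(3-j) for j from 0 to 3.
= (-35) + (-504) + (-1848) + (-1760) = -4147.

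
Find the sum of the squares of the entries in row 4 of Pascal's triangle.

Σ C(4,k)² is the coefficient of x^4 in (1+x)^4(1+x)^4 = (1+x)^8, i.e. C(8,4) = 70.

70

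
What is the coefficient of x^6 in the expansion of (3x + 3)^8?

183708

The general term is C(8,j)·(3x)^j·(3)^(8-j); the x^6 term has j = 6.
C(8,6) = 28.
Coefficient = C(8,6) · 3^6 · 3^2 = 28 · 729 · 9 = 183708.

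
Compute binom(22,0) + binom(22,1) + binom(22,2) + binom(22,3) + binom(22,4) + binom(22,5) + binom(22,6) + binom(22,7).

280600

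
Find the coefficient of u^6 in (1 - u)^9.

The general term is C(9,j)·(1)^j·(-u)^(9-j); the u^6 term has j = 3.
C(9,3) = 84.
Coefficient = C(9,3) = 84.

84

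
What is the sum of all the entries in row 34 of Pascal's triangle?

17179869184

Setting x = 1 in (1+x)^34 gives Σ C(34,i) = 2^34 = 17179869184.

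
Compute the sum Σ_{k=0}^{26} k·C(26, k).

Differentiating (1+x)^26 and setting x=1: Σ k·C(26,k) = 26·2^25 = 872415232.

872415232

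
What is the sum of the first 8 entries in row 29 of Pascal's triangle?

1 + 29 + 406 + 3654 + 23751 + 118755 + 475020 + 1560780 = 2182396.

2182396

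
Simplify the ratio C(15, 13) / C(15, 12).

C(n,k+1)/C(n,k) = (n−k)/(k+1) = (15−12)/(12+1) = 3/13.

3/13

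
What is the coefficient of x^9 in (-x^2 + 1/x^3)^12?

General term: C(12,j)·(-x^2)^j·(1/x^3)^(12-j), with x-exponent 2j − 3(12−j) = 5j − 36.
Set 5j − 36 = 9: j = 9.
C(12,9) = 220; (-1)^9 = -1; 1^3 = 1.
Coefficient = 220 · (-1) · 1 = -220.

-220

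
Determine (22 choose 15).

170544

C(22,15) = C(22,7) by symmetry.
C(22,7) = (22·21·20·19·18·17·16) / 7! = 859541760 / 5040 = 170544.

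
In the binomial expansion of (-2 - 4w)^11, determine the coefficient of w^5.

The general term is C(11,j)·(-2)^j·(-4w)^(11-j); the w^5 term has j = 6.
C(11,6) = 462.
Coefficient = C(11,6) · (-2)^6 · (-4)^5 = 462 · 64 · (-1024) = -30277632.

-30277632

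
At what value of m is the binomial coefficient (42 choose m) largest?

21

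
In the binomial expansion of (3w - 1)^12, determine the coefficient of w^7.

-1732104

The general term is C(12,j)·(3w)^j·(-1)^(12-j); the w^7 term has j = 7.
C(12,7) = 792.
Coefficient = C(12,7) · 3^7 · (-1)^5 = 792 · 2187 · (-1) = -1732104.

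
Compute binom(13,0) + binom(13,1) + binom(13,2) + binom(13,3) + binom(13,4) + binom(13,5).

1 + 13 + 78 + 286 + 715 + 1287 = 2380.

2380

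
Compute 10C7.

120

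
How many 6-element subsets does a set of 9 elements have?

C(9,6) = C(9,3) by symmetry.
C(9,3) = (9·8·7) / 3! = 504 / 6 = 84.

84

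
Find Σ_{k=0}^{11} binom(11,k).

Setting x = 1 in (1+x)^11 gives Σ C(11,k) = 2^11 = 2048.

2048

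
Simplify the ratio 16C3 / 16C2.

14/3

C(n,k+1)/C(n,k) = (n−k)/(k+1) = (16−2)/(2+1) = 14/3.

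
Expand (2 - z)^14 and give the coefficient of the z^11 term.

The general term is C(14,j)·(2)^j·(-z)^(14-j); the z^11 term has j = 3.
C(14,3) = 364.
Coefficient = C(14,3) · 2^3 · (-1)^11 = 364 · 8 · (-1) = -2912.

-2912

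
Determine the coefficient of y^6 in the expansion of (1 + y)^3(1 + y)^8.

462

(1 + y)^3(1 + y)^8 = (1 + y)^11, so the coefficient of y^6 is C(11,6)·1^6 = 462·1 = 462.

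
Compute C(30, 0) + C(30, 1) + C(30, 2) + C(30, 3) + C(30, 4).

31931

1 + 30 + 435 + 4060 + 27405 = 31931.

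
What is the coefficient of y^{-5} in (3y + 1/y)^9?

General term: C(9,j)·(3y)^j·(1/y)^(9-j), with y-exponent 1j − 1(9−j) = 2j − 9.
Set 2j − 9 = -5: j = 2.
C(9,2) = 36; 3^2 = 9; 1^7 = 1.
Coefficient = 36 · 9 · 1 = 324.

324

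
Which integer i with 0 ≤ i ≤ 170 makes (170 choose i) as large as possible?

85

C(170,i) is maximized at i = 170/2 = 85.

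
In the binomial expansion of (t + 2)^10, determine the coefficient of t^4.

13440

The general term is C(10,j)·(t)^j·(2)^(10-j); the t^4 term has j = 4.
C(10,4) = 210.
Coefficient = C(10,4) · 2^6 = 210 · 64 = 13440.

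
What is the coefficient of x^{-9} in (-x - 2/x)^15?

General term: C(15,j)·(-x)^j·(-2/x)^(15-j), with x-exponent 1j − 1(15−j) = 2j − 15.
Set 2j − 15 = -9: j = 3.
C(15,3) = 455; (-1)^3 = -1; (-2)^12 = 4096.
Coefficient = 455 · (-1) · 4096 = -1863680.

-1863680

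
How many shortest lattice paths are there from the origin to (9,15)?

1307504

Each path is a sequence of 24 steps with 9 rights: C(24,9) = 1307504.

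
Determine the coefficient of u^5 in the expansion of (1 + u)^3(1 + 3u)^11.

Coefficient of u^5 = Σ_{j} C(3,j)·1^j·C(11,5-j)·3^(5-j) for j from 0 to 3.
= 112266 + 80190 + 13365 + 495 = 206316.

206316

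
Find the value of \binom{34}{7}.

C(34,7) = (34·33·32·31·30·29·28) / 7! = 27113264640 / 5040 = 5379616.

5379616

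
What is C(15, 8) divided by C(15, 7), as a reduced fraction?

1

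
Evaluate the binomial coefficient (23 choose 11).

1352078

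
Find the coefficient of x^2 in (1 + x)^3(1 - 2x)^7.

45

Coefficient of x^2 = Σ_{j} C(3,j)·1^j·C(7,2-j)·(-2)^(2-j) for j from 0 to 2.
= 84 + (-42) + 3 = 45.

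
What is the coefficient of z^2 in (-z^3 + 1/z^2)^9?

General term: C(9,j)·(-z^3)^j·(1/z^2)^(9-j), with z-exponent 3j − 2(9−j) = 5j − 18.
Set 5j − 18 = 2: j = 4.
C(9,4) = 126; (-1)^4 = 1; 1^5 = 1.
Coefficient = 126 · 1 · 1 = 126.

126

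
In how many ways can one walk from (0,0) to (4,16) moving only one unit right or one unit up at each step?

4845

Each path is a sequence of 20 steps with 4 rights: C(20,4) = 4845.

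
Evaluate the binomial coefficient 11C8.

165

C(11,8) = C(11,3) by symmetry.
C(11,3) = (11·10·9) / 3! = 990 / 6 = 165.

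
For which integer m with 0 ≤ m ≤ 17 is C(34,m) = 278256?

C(34,m) increases on 0 ≤ m ≤ 17. C(34,4) = 46376 and C(34,5) = 278256, so m = 5.

5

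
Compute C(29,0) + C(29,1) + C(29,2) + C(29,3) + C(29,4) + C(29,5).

146596

1 + 29 + 406 + 3654 + 23751 + 118755 = 146596.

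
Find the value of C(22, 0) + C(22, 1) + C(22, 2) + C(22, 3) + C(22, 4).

1 + 22 + 231 + 1540 + 7315 = 9109.

9109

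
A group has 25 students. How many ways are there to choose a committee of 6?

177100

This is C(25,6) = 177100.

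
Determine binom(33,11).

193536720

C(33,11) = (33·32·31·30·29·28·27·26·25·24·23) / 11! = 7725366544896000 / 39916800 = 193536720.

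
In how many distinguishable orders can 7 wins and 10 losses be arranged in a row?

Choose positions for the wins: C(17,7) = 19448.

19448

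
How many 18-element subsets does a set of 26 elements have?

1562275

C(26,18) = C(26,8) by symmetry.
C(26,8) = (26·25·24·23·22·21·20·19) / 8! = 62990928000 / 40320 = 1562275.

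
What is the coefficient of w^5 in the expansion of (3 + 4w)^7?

193536

The general term is C(7,j)·(3)^j·(4w)^(7-j); the w^5 term has j = 2.
C(7,2) = 21.
Coefficient = C(7,2) · 3^2 · 4^5 = 21 · 9 · 1024 = 193536.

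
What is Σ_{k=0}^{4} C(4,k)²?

By Vandermonde's identity, Σ C(4,k)² = C(8,4) = 70.

70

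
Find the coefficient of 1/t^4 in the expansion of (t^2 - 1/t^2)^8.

-56

General term: C(8,j)·(t^2)^j·(-1/t^2)^(8-j), with t-exponent 2j − 2(8−j) = 4j − 16.
Set 4j − 16 = -4: j = 3.
C(8,3) = 56; 1^3 = 1; (-1)^5 = -1.
Coefficient = 56 · 1 · (-1) = -56.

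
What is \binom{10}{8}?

C(10,8) = C(10,2) by symmetry.
C(10,2) = (10·9) / 2! = 90 / 2 = 45.

45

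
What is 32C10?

64512240

C(32,10) = (32·31·30·29·28·27·26·25·24·23) / 10! = 234102016512000 / 3628800 = 64512240.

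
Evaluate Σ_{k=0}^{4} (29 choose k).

1 + 29 + 406 + 3654 + 23751 = 27841.

27841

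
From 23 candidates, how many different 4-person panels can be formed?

This is C(23,4) = 8855.

8855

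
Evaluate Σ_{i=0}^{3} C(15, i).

576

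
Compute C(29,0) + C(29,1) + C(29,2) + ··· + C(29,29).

The entries of row 29 sum to 2^29 = 536870912.

536870912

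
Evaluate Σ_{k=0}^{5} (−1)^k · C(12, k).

-462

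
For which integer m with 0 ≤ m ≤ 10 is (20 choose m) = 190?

C(20,m) increases on 0 ≤ m ≤ 10. C(20,1) = 20 and C(20,2) = 190, so m = 2.

2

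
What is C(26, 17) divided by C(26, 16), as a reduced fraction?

C(n,k+1)/C(n,k) = (n−k)/(k+1) = (26−16)/(16+1) = 10/17.

10/17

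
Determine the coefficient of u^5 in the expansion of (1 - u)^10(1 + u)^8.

-56

Coefficient of u^5 = Σ_{j} C(10,j)·(-1)^j·C(8,5-j)·1^(5-j) for j from 0 to 5.
= 56 + (-700) + 2520 + (-3360) + 1680 + (-252) = -56.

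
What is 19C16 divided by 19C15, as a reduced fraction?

C(n,k+1)/C(n,k) = (n−k)/(k+1) = (19−15)/(15+1) = 4/16 = 1/4.

1/4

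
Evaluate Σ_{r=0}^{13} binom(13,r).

8192

The entries of row 13 sum to 2^13 = 8192.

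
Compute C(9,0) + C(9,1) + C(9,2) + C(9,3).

130

1 + 9 + 36 + 84 = 130.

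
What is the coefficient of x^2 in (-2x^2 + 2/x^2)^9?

General term: C(9,j)·(-2x^2)^j·(2/x^2)^(9-j), with x-exponent 2j − 2(9−j) = 4j − 18.
Set 4j − 18 = 2: j = 5.
C(9,5) = 126; (-2)^5 = -32; 2^4 = 16.
Coefficient = 126 · (-32) · 16 = -64512.

-64512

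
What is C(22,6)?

74613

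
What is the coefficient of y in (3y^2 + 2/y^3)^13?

270208224

General term: C(13,j)·(3y^2)^j·(2/y^3)^(13-j), with y-exponent 2j − 3(13−j) = 5j − 39.
Set 5j − 39 = 1: j = 8.
C(13,8) = 1287; 3^8 = 6561; 2^5 = 32.
Coefficient = 1287 · 6561 · 32 = 270208224.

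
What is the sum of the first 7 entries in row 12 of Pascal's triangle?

2510

1 + 12 + 66 + 220 + 495 + 792 + 924 = 2510.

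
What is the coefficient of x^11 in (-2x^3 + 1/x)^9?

General term: C(9,j)·(-2x^3)^j·(1/x)^(9-j), with x-exponent 3j − 1(9−j) = 4j − 9.
Set 4j − 9 = 11: j = 5.
C(9,5) = 126; (-2)^5 = -32; 1^4 = 1.
Coefficient = 126 · (-32) · 1 = -4032.

-4032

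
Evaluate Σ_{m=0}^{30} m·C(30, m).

16106127360

Since m·C(30,m) = 30·C(29,m−1), the sum is 30·2^29 = 30·536870912 = 16106127360.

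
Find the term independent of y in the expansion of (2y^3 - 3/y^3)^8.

90720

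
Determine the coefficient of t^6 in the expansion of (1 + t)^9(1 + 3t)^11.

Coefficient of t^6 = Σ_{j} C(9,j)·1^j·C(11,6-j)·3^(6-j) for j from 0 to 6.
= 336798 + 1010394 + 962280 + 374220 + 62370 + 4158 + 84 = 2750304.

2750304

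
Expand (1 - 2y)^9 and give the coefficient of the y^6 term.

The general term is C(9,j)·(1)^j·(-2y)^(9-j); the y^6 term has j = 3.
C(9,3) = 84.
Coefficient = C(9,3) · (-2)^6 = 84 · 64 = 5376.

5376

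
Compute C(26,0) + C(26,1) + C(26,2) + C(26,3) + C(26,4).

1 + 26 + 325 + 2600 + 14950 = 17902.

17902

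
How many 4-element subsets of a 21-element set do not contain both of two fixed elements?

5814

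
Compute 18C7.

C(18,7) = (18·17·16·15·14·13·12) / 7! = 160392960 / 5040 = 31824.

31824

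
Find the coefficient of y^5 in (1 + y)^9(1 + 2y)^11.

131202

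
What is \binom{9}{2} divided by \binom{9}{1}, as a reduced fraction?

C(n,k+1)/C(n,k) = (n−k)/(k+1) = (9−1)/(1+1) = 8/2 = 4.

4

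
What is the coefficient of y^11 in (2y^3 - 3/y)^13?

-240185088

General term: C(13,j)·(2y^3)^j·(-3/y)^(13-j), with y-exponent 3j − 1(13−j) = 4j − 13.
Set 4j − 13 = 11: j = 6.
C(13,6) = 1716; 2^6 = 64; (-3)^7 = -2187.
Coefficient = 1716 · 64 · (-2187) = -240185088.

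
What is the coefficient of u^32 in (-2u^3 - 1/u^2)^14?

372736

General term: C(14,j)·(-2u^3)^j·(-1/u^2)^(14-j), with u-exponent 3j − 2(14−j) = 5j − 28.
Set 5j − 28 = 32: j = 12.
C(14,12) = 91; (-2)^12 = 4096; (-1)^2 = 1.
Coefficient = 91 · 4096 · 1 = 372736.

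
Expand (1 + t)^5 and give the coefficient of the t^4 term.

5

The general term is C(5,j)·(1)^j·(t)^(5-j); the t^4 term has j = 1.
C(5,1) = 5.
Coefficient = C(5,1) = 5.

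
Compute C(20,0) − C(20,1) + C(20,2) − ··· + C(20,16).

The partial alternating sum Σ_{k=0}^{16} (−1)^k C(20,k) = (−1)^16 C(19,16) = 969.

969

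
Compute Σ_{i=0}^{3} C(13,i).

378

1 + 13 + 78 + 286 = 378.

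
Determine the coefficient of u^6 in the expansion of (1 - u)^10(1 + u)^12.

-75

Coefficient of u^6 = Σ_{j} C(10,j)·(-1)^j·C(12,6-j)·1^(6-j) for j from 0 to 6.
= 924 + (-7920) + 22275 + (-26400) + 13860 + (-3024) + 210 = -75.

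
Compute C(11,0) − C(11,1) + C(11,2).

45

The partial alternating sum Σ_{k=0}^{2} (−1)^k C(11,k) = (−1)^2 C(10,2) = 45.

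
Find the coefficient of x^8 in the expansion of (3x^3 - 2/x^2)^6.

General term: C(6,j)·(3x^3)^j·(-2/x^2)^(6-j), with x-exponent 3j − 2(6−j) = 5j − 12.
Set 5j − 12 = 8: j = 4.
C(6,4) = 15; 3^4 = 81; (-2)^2 = 4.
Coefficient = 15 · 81 · 4 = 4860.

4860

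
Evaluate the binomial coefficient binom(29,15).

77558760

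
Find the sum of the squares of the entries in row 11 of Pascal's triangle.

By Vandermonde's identity, Σ C(11,j)² = C(22,11) = 705432.

705432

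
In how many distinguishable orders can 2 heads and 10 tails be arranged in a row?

66

Choose positions for the heads: C(12,2) = 66.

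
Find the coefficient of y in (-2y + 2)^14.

-229376

The general term is C(14,j)·(-2y)^j·(2)^(14-j); the y^1 term has j = 1.
C(14,1) = 14.
Coefficient = C(14,1) · (-2)^1 · 2^13 = 14 · (-2) · 8192 = -229376.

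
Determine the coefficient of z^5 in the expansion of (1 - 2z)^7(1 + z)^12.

Coefficient of z^5 = Σ_{j} C(7,j)·(-2)^j·C(12,5-j)·1^(5-j) for j from 0 to 5.
= 792 + (-6930) + 18480 + (-18480) + 6720 + (-672) = -90.

-90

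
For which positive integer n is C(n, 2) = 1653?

n(n−1)/2 = 1653 ⇒ n(n−1) = 3306. Since 58·57 = 3306, n = 58.

58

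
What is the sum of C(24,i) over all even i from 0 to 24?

8388608

Half of (1+1)^24 + (1−1)^24 gives the even-index sum: 2^23 = 8388608.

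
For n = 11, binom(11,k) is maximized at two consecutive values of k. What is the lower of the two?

5

For odd n = 11, C(11,k) peaks at k = (n−1)/2 and (n+1)/2; the lower is 5.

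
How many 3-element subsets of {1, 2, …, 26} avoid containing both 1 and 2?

2576

All 3-subsets: C(26,3) = 2600. Those containing both fixed elements: C(24,1) = 24.
2600 − 24 = 2576.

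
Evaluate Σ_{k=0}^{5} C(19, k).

1 + 19 + 171 + 969 + 3876 + 11628 = 16664.

16664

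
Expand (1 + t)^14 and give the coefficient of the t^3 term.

364

The general term is C(14,j)·(1)^j·(t)^(14-j); the t^3 term has j = 11.
C(14,11) = 364.
Coefficient = C(14,11) = 364.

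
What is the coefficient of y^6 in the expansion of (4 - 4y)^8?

1835008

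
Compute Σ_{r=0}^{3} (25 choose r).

2626

1 + 25 + 300 + 2300 = 2626.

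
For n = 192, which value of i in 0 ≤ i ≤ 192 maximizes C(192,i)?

96

C(192,i) is maximized at i = 192/2 = 96.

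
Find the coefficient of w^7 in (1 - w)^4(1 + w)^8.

8

Coefficient of w^7 = Σ_{j} C(4,j)·(-1)^j·C(8,7-j)·1^(7-j) for j from 0 to 4.
= 8 + (-112) + 336 + (-280) + 56 = 8.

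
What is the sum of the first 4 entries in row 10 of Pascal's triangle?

176

1 + 10 + 45 + 120 = 176.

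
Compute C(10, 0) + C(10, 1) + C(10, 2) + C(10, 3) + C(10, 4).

386

1 + 10 + 45 + 120 + 210 = 386.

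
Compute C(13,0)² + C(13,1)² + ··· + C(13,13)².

10400600

By Vandermonde's identity, Σ C(13,r)² = C(26,13) = 10400600.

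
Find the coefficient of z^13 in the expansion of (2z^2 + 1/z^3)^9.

2304

General term: C(9,j)·(2z^2)^j·(1/z^3)^(9-j), with z-exponent 2j − 3(9−j) = 5j − 27.
Set 5j − 27 = 13: j = 8.
C(9,8) = 9; 2^8 = 256; 1^1 = 1.
Coefficient = 9 · 256 · 1 = 2304.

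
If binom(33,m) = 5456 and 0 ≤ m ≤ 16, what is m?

3

C(33,m) increases on 0 ≤ m ≤ 16. C(33,2) = 528 and C(33,3) = 5456, so m = 3.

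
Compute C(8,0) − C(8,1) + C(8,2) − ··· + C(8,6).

The partial alternating sum Σ_{k=0}^{6} (−1)^k C(8,k) = (−1)^6 C(7,6) = 7.

7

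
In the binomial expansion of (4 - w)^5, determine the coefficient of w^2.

640

The general term is C(5,j)·(4)^j·(-w)^(5-j); the w^2 term has j = 3.
C(5,3) = 10.
Coefficient = C(5,3) · 4^3 = 10 · 64 = 640.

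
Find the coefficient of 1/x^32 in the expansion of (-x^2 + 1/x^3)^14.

General term: C(14,j)·(-x^2)^j·(1/x^3)^(14-j), with x-exponent 2j − 3(14−j) = 5j − 42.
Set 5j − 42 = -32: j = 2.
C(14,2) = 91; (-1)^2 = 1; 1^12 = 1.
Coefficient = 91 · 1 · 1 = 91.

91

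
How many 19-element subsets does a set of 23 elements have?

8855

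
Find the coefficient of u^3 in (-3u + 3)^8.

The general term is C(8,j)·(-3u)^j·(3)^(8-j); the u^3 term has j = 3.
C(8,3) = 56.
Coefficient = C(8,3) · (-3)^3 · 3^5 = 56 · (-27) · 243 = -367416.

-367416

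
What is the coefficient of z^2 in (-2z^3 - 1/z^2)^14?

192192

General term: C(14,j)·(-2z^3)^j·(-1/z^2)^(14-j), with z-exponent 3j − 2(14−j) = 5j − 28.
Set 5j − 28 = 2: j = 6.
C(14,6) = 3003; (-2)^6 = 64; (-1)^8 = 1.
Coefficient = 3003 · 64 · 1 = 192192.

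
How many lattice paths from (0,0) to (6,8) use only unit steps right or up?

3003

Each path is a sequence of 14 steps with 6 rights: C(14,6) = 3003.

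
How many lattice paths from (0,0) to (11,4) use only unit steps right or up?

Each path is a sequence of 15 steps with 11 rights: C(15,11) = 1365.

1365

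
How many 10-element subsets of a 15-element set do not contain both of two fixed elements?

1716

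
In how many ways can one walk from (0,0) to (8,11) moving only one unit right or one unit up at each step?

Each path is a sequence of 19 steps with 8 rights: C(19,8) = 75582.

75582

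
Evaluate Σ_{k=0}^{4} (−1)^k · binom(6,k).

5

The partial alternating sum Σ_{k=0}^{4} (−1)^k C(6,k) = (−1)^4 C(5,4) = 5.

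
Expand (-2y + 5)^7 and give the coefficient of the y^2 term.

262500

The general term is C(7,j)·(-2y)^j·(5)^(7-j); the y^2 term has j = 2.
C(7,2) = 21.
Coefficient = C(7,2) · (-2)^2 · 5^5 = 21 · 4 · 3125 = 262500.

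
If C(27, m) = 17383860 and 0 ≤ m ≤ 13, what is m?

12

C(27,m) increases on 0 ≤ m ≤ 13. C(27,11) = 13037895 and C(27,12) = 17383860, so m = 12.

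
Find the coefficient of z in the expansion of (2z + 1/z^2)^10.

15360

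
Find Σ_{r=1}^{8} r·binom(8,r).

Since r·C(8,r) = 8·C(7,r−1), the sum is 8·2^7 = 8·128 = 1024.

1024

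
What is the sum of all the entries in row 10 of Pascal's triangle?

1024

Setting x = 1 in (1+x)^10 gives Σ C(10,k) = 2^10 = 1024.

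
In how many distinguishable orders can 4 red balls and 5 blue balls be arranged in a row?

Choose positions for the red balls: C(9,4) = 126.

126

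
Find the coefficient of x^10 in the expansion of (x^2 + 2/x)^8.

General term: C(8,j)·(x^2)^j·(2/x)^(8-j), with x-exponent 2j − 1(8−j) = 3j − 8.
Set 3j − 8 = 10: j = 6.
C(8,6) = 28; 1^6 = 1; 2^2 = 4.
Coefficient = 28 · 1 · 4 = 112.

112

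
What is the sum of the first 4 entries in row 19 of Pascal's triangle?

1 + 19 + 171 + 969 = 1160.

1160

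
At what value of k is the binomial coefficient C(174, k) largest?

87

C(174,k) is maximized at k = 174/2 = 87.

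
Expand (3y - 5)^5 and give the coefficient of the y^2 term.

The general term is C(5,j)·(3y)^j·(-5)^(5-j); the y^2 term has j = 2.
C(5,2) = 10.
Coefficient = C(5,2) · 3^2 · (-5)^3 = 10 · 9 · (-125) = -11250.

-11250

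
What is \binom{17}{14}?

C(17,14) = C(17,3) by symmetry.
C(17,3) = (17·16·15) / 3! = 4080 / 6 = 680.

680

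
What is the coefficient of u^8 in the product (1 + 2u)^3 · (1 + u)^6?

60

Coefficient of u^8 = Σ_{j} C(3,j)·2^j·C(6,8-j)·1^(8-j) for j from 2 to 3.
= 12 + 48 = 60.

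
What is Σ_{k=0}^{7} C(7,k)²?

3432

Σ C(7,k)² is the coefficient of x^7 in (1+x)^7(1+x)^7 = (1+x)^14, i.e. C(14,7) = 3432.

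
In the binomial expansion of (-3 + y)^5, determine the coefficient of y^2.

The general term is C(5,j)·(-3)^j·(y)^(5-j); the y^2 term has j = 3.
C(5,3) = 10.
Coefficient = C(5,3) · (-3)^3 = 10 · (-27) = -270.

-270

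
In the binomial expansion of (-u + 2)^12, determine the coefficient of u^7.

The general term is C(12,j)·(-u)^j·(2)^(12-j); the u^7 term has j = 7.
C(12,7) = 792.
Coefficient = C(12,7) · (-1)^7 · 2^5 = 792 · (-1) · 32 = -25344.

-25344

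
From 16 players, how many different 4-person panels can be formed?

1820

This is C(16,4) = 1820.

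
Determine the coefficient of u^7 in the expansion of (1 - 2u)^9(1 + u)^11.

2190

Coefficient of u^7 = Σ_{j} C(9,j)·(-2)^j·C(11,7-j)·1^(7-j) for j from 0 to 7.
= 330 + (-8316) + 66528 + (-221760) + 332640 + (-221760) + 59136 + (-4608) = 2190.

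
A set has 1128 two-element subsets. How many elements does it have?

n(n−1)/2 = 1128 ⇒ n(n−1) = 2256. Since 48·47 = 2256, n = 48.

48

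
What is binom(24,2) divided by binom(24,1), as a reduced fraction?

C(n,k+1)/C(n,k) = (n−k)/(k+1) = (24−1)/(1+1) = 23/2.

23/2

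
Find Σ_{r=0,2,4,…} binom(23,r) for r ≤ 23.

4194304

Half of (1+1)^23 + (1−1)^23 gives the even-index sum: 2^22 = 4194304.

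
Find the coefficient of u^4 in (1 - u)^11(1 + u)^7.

-20

Coefficient of u^4 = Σ_{j} C(11,j)·(-1)^j·C(7,4-j)·1^(4-j) for j from 0 to 4.
= 35 + (-385) + 1155 + (-1155) + 330 = -20.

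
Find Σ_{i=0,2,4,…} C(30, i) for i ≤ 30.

536870912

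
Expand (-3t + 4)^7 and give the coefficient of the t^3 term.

The general term is C(7,j)·(-3t)^j·(4)^(7-j); the t^3 term has j = 3.
C(7,3) = 35.
Coefficient = C(7,3) · (-3)^3 · 4^4 = 35 · (-27) · 256 = -241920.

-241920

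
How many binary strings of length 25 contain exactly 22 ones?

Choose the 22 positions: C(25,22) = 2300.

2300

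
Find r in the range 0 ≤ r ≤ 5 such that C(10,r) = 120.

C(10,r) increases on 0 ≤ r ≤ 5. C(10,2) = 45 and C(10,3) = 120, so r = 3.

3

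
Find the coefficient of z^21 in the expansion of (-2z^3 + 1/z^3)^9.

2304

General term: C(9,j)·(-2z^3)^j·(1/z^3)^(9-j), with z-exponent 3j − 3(9−j) = 6j − 27.
Set 6j − 27 = 21: j = 8.
C(9,8) = 9; (-2)^8 = 256; 1^1 = 1.
Coefficient = 9 · 256 · 1 = 2304.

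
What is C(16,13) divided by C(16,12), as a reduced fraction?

4/13

C(n,k+1)/C(n,k) = (n−k)/(k+1) = (16−12)/(12+1) = 4/13.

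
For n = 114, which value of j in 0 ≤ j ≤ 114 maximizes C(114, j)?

C(114,j) is maximized at j = 114/2 = 57.

57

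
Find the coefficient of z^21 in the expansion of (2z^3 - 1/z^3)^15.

2795520

General term: C(15,j)·(2z^3)^j·(-1/z^3)^(15-j), with z-exponent 3j − 3(15−j) = 6j − 45.
Set 6j − 45 = 21: j = 11.
C(15,11) = 1365; 2^11 = 2048; (-1)^4 = 1.
Coefficient = 1365 · 2048 · 1 = 2795520.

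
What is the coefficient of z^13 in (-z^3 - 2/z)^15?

General term: C(15,j)·(-z^3)^j·(-2/z)^(15-j), with z-exponent 3j − 1(15−j) = 4j − 15.
Set 4j − 15 = 13: j = 7.
C(15,7) = 6435; (-1)^7 = -1; (-2)^8 = 256.
Coefficient = 6435 · (-1) · 256 = -1647360.

-1647360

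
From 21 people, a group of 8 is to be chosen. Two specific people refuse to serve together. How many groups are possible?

All 8-subsets: C(21,8) = 203490. Those containing both fixed elements: C(19,6) = 27132.
203490 − 27132 = 176358.

176358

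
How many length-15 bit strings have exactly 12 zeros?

455

Choose the 12 positions: C(15,12) = 455.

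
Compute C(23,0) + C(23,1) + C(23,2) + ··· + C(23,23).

8388608

The entries of row 23 sum to 2^23 = 8388608.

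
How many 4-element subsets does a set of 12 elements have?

495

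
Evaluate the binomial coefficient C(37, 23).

C(37,23) = C(37,14) by symmetry.
C(37,14) = (37·36·35·34·33·32·31·30·29·28·27·26·25·24) / 14! = 532405391434076160000 / 87178291200 = 6107086800.

6107086800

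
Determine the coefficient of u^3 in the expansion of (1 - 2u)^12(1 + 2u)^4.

-192

Coefficient of u^3 = Σ_{j} C(12,j)·(-2)^j·C(4,3-j)·2^(3-j) for j from 0 to 3.
= 32 + (-576) + 2112 + (-1760) = -192.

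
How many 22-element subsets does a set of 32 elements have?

64512240

C(32,22) = C(32,10) by symmetry.
C(32,10) = (32·31·30·29·28·27·26·25·24·23) / 10! = 234102016512000 / 3628800 = 64512240.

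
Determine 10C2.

C(10,2) = (10·9) / 2! = 90 / 2 = 45.

45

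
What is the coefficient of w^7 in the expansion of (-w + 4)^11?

The general term is C(11,j)·(-w)^j·(4)^(11-j); the w^7 term has j = 7.
C(11,7) = 330.
Coefficient = C(11,7) · (-1)^7 · 4^4 = 330 · (-1) · 256 = -84480.

-84480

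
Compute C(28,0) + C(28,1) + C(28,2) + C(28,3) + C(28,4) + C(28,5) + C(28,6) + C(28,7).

1683218

1 + 28 + 378 + 3276 + 20475 + 98280 + 376740 + 1184040 = 1683218.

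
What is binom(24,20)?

10626

C(24,20) = C(24,4) by symmetry.
C(24,4) = (24·23·22·21) / 4! = 255024 / 24 = 10626.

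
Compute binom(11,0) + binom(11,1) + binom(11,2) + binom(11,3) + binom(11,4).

1 + 11 + 55 + 165 + 330 = 562.

562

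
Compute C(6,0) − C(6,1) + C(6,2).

The partial alternating sum Σ_{k=0}^{2} (−1)^k C(6,k) = (−1)^2 C(5,2) = 10.

10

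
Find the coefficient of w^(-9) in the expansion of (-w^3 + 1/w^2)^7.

-7

General term: C(7,j)·(-w^3)^j·(1/w^2)^(7-j), with w-exponent 3j − 2(7−j) = 5j − 14.
Set 5j − 14 = -9: j = 1.
C(7,1) = 7; (-1)^1 = -1; 1^6 = 1.
Coefficient = 7 · (-1) · 1 = -7.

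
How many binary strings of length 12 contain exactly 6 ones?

Choose the 6 positions: C(12,6) = 924.

924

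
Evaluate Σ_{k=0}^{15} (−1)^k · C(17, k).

-16

The partial alternating sum Σ_{k=0}^{15} (−1)^k C(17,k) = (−1)^15 C(16,15) = -16.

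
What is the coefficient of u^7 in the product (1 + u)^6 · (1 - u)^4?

Coefficient of u^7 = Σ_{j} C(6,j)·1^j·C(4,7-j)·(-1)^(7-j) for j from 3 to 6.
= 20 + (-60) + 36 + (-4) = -8.

-8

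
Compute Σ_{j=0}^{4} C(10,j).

386

1 + 10 + 45 + 120 + 210 = 386.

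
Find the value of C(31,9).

20160075

C(31,9) = (31·30·29·28·27·26·25·24·23) / 9! = 7315688016000 / 362880 = 20160075.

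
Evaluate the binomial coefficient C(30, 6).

C(30,6) = (30·29·28·27·26·25) / 6! = 427518000 / 720 = 593775.

593775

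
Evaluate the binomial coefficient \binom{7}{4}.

C(7,4) = C(7,3) by symmetry.
C(7,3) = (7·6·5) / 3! = 210 / 6 = 35.

35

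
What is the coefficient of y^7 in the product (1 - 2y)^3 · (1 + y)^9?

Coefficient of y^7 = Σ_{j} C(3,j)·(-2)^j·C(9,7-j)·1^(7-j) for j from 0 to 3.
= 36 + (-504) + 1512 + (-1008) = 36.

36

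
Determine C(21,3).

1330

C(21,3) = (21·20·19) / 3! = 7980 / 6 = 1330.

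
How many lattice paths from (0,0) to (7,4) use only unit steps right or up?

330

Each path is a sequence of 11 steps with 7 rights: C(11,7) = 330.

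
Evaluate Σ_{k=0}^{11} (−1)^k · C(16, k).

The partial alternating sum Σ_{k=0}^{11} (−1)^k C(16,k) = (−1)^11 C(15,11) = -1365.

-1365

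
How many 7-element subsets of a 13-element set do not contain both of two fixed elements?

1254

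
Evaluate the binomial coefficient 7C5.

21

C(7,5) = C(7,2) by symmetry.
C(7,2) = (7·6) / 2! = 42 / 2 = 21.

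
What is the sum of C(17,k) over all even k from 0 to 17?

65536

Half of (1+1)^17 + (1−1)^17 gives the even-index sum: 2^16 = 65536.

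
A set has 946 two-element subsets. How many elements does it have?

44

n(n−1)/2 = 946 ⇒ n(n−1) = 1892. Since 44·43 = 1892, n = 44.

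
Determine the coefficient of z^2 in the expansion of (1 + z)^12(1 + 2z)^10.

Coefficient of z^2 = Σ_{j} C(12,j)·1^j·C(10,2-j)·2^(2-j) for j from 0 to 2.
= 180 + 240 + 66 = 486.

486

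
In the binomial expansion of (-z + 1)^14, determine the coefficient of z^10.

The general term is C(14,j)·(-z)^j·(1)^(14-j); the z^10 term has j = 10.
C(14,10) = 1001.
Coefficient = C(14,10) = 1001.

1001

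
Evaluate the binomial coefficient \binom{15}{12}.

455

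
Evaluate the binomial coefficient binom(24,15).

C(24,15) = C(24,9) by symmetry.
C(24,9) = (24·23·22·21·20·19·18·17·16) / 9! = 474467051520 / 362880 = 1307504.

1307504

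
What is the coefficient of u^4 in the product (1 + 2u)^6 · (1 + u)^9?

Coefficient of u^4 = Σ_{j} C(6,j)·2^j·C(9,4-j)·1^(4-j) for j from 0 to 4.
= 126 + 1008 + 2160 + 1440 + 240 = 4974.

4974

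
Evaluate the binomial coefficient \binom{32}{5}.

201376

C(32,5) = (32·31·30·29·28) / 5! = 24165120 / 120 = 201376.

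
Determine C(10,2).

C(10,2) = (10·9) / 2! = 90 / 2 = 45.

45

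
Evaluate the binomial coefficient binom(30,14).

C(30,14) = (30·29·28·27·26·25·24·23·22·21·20·19·18·17) / 14! = 12677700308232960000 / 87178291200 = 145422675.

145422675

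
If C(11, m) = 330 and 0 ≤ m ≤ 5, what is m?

C(11,m) increases on 0 ≤ m ≤ 5. C(11,3) = 165 and C(11,4) = 330, so m = 4.

4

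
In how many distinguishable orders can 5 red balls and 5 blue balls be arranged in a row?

Choose positions for the red balls: C(10,5) = 252.

252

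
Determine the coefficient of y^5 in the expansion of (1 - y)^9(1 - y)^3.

-792

Coefficient of y^5 = Σ_{j} C(9,j)·(-1)^j·C(3,5-j)·(-1)^(5-j) for j from 2 to 5.
= (-36) + (-252) + (-378) + (-126) = -792.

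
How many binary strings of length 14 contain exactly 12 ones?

Choose the 12 positions: C(14,12) = 91.

91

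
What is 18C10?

43758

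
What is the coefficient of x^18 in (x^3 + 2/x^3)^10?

180

General term: C(10,j)·(x^3)^j·(2/x^3)^(10-j), with x-exponent 3j − 3(10−j) = 6j − 30.
Set 6j − 30 = 18: j = 8.
C(10,8) = 45; 1^8 = 1; 2^2 = 4.
Coefficient = 45 · 1 · 4 = 180.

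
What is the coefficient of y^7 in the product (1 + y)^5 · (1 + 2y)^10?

201780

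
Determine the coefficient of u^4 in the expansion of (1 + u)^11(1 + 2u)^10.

Coefficient of u^4 = Σ_{j} C(11,j)·1^j·C(10,4-j)·2^(4-j) for j from 0 to 4.
= 3360 + 10560 + 9900 + 3300 + 330 = 27450.

27450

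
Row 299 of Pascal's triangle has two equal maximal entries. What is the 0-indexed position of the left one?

For odd n = 299, C(299,m) peaks at m = (n−1)/2 and (n+1)/2; the lesser is 149.

149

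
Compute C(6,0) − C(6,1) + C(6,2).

10

The partial alternating sum Σ_{k=0}^{2} (−1)^k C(6,k) = (−1)^2 C(5,2) = 10.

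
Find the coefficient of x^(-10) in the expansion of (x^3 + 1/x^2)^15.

1365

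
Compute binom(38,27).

C(38,27) = C(38,11) by symmetry.
C(38,11) = (38·37·36·35·34·33·32·31·30·29·28) / 11! = 48032775105638400 / 39916800 = 1203322288.

1203322288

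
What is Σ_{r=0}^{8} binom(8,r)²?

Σ C(8,r)² is the coefficient of x^8 in (1+x)^8(1+x)^8 = (1+x)^16, i.e. C(16,8) = 12870.

12870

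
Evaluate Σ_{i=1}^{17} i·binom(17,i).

Differentiating (1+x)^17 and setting x=1: Σ i·C(17,i) = 17·2^16 = 1114112.

1114112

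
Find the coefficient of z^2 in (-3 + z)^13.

The general term is C(13,j)·(-3)^j·(z)^(13-j); the z^2 term has j = 11.
C(13,11) = 78.
Coefficient = C(13,11) · (-3)^11 = 78 · (-177147) = -13817466.

-13817466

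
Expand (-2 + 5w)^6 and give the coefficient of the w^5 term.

-37500

The general term is C(6,j)·(-2)^j·(5w)^(6-j); the w^5 term has j = 1.
C(6,1) = 6.
Coefficient = C(6,1) · (-2)^1 · 5^5 = 6 · (-2) · 3125 = -37500.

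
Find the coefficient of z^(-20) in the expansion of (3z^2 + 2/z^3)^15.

747242496

General term: C(15,j)·(3z^2)^j·(2/z^3)^(15-j), with z-exponent 2j − 3(15−j) = 5j − 45.
Set 5j − 45 = -20: j = 5.
C(15,5) = 3003; 3^5 = 243; 2^10 = 1024.
Coefficient = 3003 · 243 · 1024 = 747242496.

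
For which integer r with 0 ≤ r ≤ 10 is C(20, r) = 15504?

5

C(20,r) increases on 0 ≤ r ≤ 10. C(20,4) = 4845 and C(20,5) = 15504, so r = 5.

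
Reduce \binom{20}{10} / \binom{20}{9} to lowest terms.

C(n,k+1)/C(n,k) = (n−k)/(k+1) = (20−9)/(9+1) = 11/10.

11/10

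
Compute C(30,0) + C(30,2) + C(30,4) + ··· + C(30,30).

536870912

Half of (1+1)^30 + (1−1)^30 gives the even-index sum: 2^29 = 536870912.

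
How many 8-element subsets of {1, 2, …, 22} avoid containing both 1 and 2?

281010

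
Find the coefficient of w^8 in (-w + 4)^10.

The general term is C(10,j)·(-w)^j·(4)^(10-j); the w^8 term has j = 8.
C(10,8) = 45.
Coefficient = C(10,8) · 4^2 = 45 · 16 = 720.

720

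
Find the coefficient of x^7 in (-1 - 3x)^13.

-3752892

The general term is C(13,j)·(-1)^j·(-3x)^(13-j); the x^7 term has j = 6.
C(13,6) = 1716.
Coefficient = C(13,6) · (-3)^7 = 1716 · (-2187) = -3752892.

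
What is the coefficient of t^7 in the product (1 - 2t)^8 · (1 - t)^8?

Coefficient of t^7 = Σ_{j} C(8,j)·(-2)^j·C(8,7-j)·(-1)^(7-j) for j from 0 to 7.
= (-8) + (-448) + (-6272) + (-31360) + (-62720) + (-50176) + (-14336) + (-1024) = -166344.

-166344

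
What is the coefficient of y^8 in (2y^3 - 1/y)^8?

1120

General term: C(8,j)·(2y^3)^j·(-1/y)^(8-j), with y-exponent 3j − 1(8−j) = 4j − 8.
Set 4j − 8 = 8: j = 4.
C(8,4) = 70; 2^4 = 16; (-1)^4 = 1.
Coefficient = 70 · 16 · 1 = 1120.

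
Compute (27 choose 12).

17383860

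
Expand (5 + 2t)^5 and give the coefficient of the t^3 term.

The general term is C(5,j)·(5)^j·(2t)^(5-j); the t^3 term has j = 2.
C(5,2) = 10.
Coefficient = C(5,2) · 5^2 · 2^3 = 10 · 25 · 8 = 2000.

2000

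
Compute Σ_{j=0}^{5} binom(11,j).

1 + 11 + 55 + 165 + 330 + 462 = 1024.

1024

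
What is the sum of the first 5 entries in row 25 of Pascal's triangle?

1 + 25 + 300 + 2300 + 12650 = 15276.

15276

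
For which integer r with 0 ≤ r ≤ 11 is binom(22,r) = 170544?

7

C(22,r) increases on 0 ≤ r ≤ 11. C(22,6) = 74613 and C(22,7) = 170544, so r = 7.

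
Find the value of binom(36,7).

8347680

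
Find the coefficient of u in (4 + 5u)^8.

655360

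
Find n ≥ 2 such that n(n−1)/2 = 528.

n(n−1)/2 = 528 ⇒ n(n−1) = 1056. Since 33·32 = 1056, n = 33.

33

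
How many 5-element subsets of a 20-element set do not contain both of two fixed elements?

14688

All 5-subsets: C(20,5) = 15504. Those containing both fixed elements: C(18,3) = 816.
15504 − 816 = 14688.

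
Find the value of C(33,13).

C(33,13) = (33·32·31·30·29·28·27·26·25·24·23·22·21) / 13! = 3569119343741952000 / 6227020800 = 573166440.

573166440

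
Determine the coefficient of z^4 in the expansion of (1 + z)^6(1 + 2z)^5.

Coefficient of z^4 = Σ_{j} C(6,j)·1^j·C(5,4-j)·2^(4-j) for j from 0 to 4.
= 80 + 480 + 600 + 200 + 15 = 1375.

1375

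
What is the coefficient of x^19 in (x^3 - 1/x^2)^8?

-8

General term: C(8,j)·(x^3)^j·(-1/x^2)^(8-j), with x-exponent 3j − 2(8−j) = 5j − 16.
Set 5j − 16 = 19: j = 7.
C(8,7) = 8; 1^7 = 1; (-1)^1 = -1.
Coefficient = 8 · 1 · (-1) = -8.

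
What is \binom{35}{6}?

1623160

C(35,6) = (35·34·33·32·31·30) / 6! = 1168675200 / 720 = 1623160.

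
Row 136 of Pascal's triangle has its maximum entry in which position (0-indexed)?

68

C(136,k) is maximized at k = 136/2 = 68.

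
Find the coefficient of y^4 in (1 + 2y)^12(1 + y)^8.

Coefficient of y^4 = Σ_{j} C(12,j)·2^j·C(8,4-j)·1^(4-j) for j from 0 to 4.
= 70 + 1344 + 7392 + 14080 + 7920 = 30806.

30806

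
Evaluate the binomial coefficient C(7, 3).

35

C(7,3) = (7·6·5) / 3! = 210 / 6 = 35.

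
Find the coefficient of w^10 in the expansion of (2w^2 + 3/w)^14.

560431872

General term: C(14,j)·(2w^2)^j·(3/w)^(14-j), with w-exponent 2j − 1(14−j) = 3j − 14.
Set 3j − 14 = 10: j = 8.
C(14,8) = 3003; 2^8 = 256; 3^6 = 729.
Coefficient = 3003 · 256 · 729 = 560431872.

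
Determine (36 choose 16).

C(36,16) = (36·35·34·33·32·31·30·29·28·27·26·25·24·23·22·21) / 16! = 152901072685905223680000 / 20922789888000 = 7307872110.

7307872110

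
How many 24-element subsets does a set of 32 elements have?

10518300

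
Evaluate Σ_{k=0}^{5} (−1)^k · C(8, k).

The partial alternating sum Σ_{k=0}^{5} (−1)^k C(8,k) = (−1)^5 C(7,5) = -21.

-21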